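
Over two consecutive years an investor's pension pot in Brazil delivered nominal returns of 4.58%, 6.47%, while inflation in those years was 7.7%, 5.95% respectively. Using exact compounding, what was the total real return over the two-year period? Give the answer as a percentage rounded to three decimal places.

Compound the nominal returns: 1.0458 × 1.0647 = 1.113463.
Compound inflation: 1.0770 × 1.0595 = 1.141082.
Deflate: 1.113463 / 1.141082 = 0.975796.
Total real return = 0.975796 − 1 → -2.420%.

-2.420%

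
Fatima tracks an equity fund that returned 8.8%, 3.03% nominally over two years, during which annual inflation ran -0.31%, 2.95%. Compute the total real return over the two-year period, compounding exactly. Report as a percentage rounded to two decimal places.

9.22%

Compound the nominal returns: 1.0880 × 1.0303 = 1.120966.
Compound inflation: 0.9969 × 1.0295 = 1.026309.
Deflate: 1.120966 / 1.026309 = 1.092231.
Total real return = 1.092231 − 1 → 9.22%.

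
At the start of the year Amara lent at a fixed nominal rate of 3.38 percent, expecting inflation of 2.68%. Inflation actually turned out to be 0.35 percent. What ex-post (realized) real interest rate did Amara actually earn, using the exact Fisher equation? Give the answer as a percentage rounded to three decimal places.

3.019%

Ex-post: (1 + 0.0338)/(1 + 0.0035) − 1 = 3.0194%
So the realized real rate is 3.019%.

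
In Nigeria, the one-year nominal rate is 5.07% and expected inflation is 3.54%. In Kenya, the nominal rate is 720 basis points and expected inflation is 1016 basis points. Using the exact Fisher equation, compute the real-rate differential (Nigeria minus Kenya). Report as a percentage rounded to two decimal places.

Nigeria: (1 + 0.0507)/(1 + 0.0354) − 1 = 1.4777%
Kenya: (1 + 0.0720)/(1 + 0.1016) − 1 = -2.6870%
Differential = 1.4777% − (-2.6870%) = 4.1647% → 4.16%.

4.16%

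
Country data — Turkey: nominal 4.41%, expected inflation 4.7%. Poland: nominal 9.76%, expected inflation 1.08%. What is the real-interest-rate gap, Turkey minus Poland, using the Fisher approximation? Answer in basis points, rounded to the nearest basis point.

Turkey: 4.41% − 4.7% = -0.290%
Poland: 9.76% − 1.08% = 8.680%
Differential = -8.970% → -897 basis points.

-897 basis points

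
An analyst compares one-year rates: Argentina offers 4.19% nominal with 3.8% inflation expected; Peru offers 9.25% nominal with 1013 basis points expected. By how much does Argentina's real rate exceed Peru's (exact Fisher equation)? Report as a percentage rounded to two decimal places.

Argentina: (1 + 0.0419)/(1 + 0.0380) − 1 = 0.3757%
Peru: (1 + 0.0925)/(1 + 0.1013) − 1 = -0.7991%
Differential = 0.3757% − (-0.7991%) = 1.1748% → 1.17%.

1.17%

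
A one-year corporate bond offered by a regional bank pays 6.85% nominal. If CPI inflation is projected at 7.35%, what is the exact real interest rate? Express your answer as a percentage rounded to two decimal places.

-0.47%

By the Fisher identity, 1 + r = (1 + i)/(1 + π).
1 + r = 1.06850 / 1.07350 = 0.995342
r = 0.995342 − 1 = -0.4658%, i.e. -0.47%.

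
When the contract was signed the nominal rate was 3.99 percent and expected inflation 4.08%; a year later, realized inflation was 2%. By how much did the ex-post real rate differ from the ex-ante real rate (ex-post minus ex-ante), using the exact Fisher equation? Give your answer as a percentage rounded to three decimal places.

Ex-ante: (1 + 0.0399)/(1 + 0.0408) − 1 = -0.08647%
Ex-post: (1 + 0.0399)/(1 + 0.0200) − 1 = 1.95098%
Difference (ex-post − ex-ante) = 2.03745% → 2.037%.

2.037%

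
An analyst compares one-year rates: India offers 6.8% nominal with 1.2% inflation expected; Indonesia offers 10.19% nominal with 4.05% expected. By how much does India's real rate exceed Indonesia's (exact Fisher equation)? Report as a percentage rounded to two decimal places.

India: (1 + 0.0680)/(1 + 0.0120) − 1 = 5.5336%
Indonesia: (1 + 0.1019)/(1 + 0.0405) − 1 = 5.9010%
Differential = 5.5336% − 5.9010% = -0.3674% → -0.37%.

-0.37%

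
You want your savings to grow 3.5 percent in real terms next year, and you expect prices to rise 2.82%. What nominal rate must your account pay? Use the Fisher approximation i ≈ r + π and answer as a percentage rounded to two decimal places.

6.32%

i ≈ r + π = 3.5% + 2.82% = 6.32%.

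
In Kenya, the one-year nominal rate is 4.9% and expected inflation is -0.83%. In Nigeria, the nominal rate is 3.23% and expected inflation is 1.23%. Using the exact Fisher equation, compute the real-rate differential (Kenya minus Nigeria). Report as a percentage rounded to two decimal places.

3.80%

Kenya: (1 + 0.0490)/(1 − 0.0083) − 1 = 5.7780%
Nigeria: (1 + 0.0323)/(1 + 0.0123) − 1 = 1.9757%
Differential = 5.7780% − 1.9757% = 3.8023% → 3.80%.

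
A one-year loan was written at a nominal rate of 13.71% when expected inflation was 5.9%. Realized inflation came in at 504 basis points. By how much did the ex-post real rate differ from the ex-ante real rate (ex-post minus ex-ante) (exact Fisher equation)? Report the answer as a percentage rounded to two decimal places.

0.88%

Ex-ante: (1 + 0.1371)/(1 + 0.0590) − 1 = 7.3749%
Ex-post: (1 + 0.1371)/(1 + 0.0504) − 1 = 8.2540%
Difference (ex-post − ex-ante) = 0.8791% → 0.88%.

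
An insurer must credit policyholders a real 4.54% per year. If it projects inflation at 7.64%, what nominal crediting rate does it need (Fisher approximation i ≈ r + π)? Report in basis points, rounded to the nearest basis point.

1218 basis points

i ≈ r + π = 4.54% + 7.64% = 1218 basis points.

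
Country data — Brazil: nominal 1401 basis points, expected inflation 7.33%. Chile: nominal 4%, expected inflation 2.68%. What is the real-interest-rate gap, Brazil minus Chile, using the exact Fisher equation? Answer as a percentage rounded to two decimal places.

Brazil: (1 + 0.1401)/(1 + 0.0733) − 1 = 6.2238%
Chile: (1 + 0.0400)/(1 + 0.0268) − 1 = 1.2855%
Differential = 6.2238% − 1.2855% = 4.9382% → 4.94%.

4.94%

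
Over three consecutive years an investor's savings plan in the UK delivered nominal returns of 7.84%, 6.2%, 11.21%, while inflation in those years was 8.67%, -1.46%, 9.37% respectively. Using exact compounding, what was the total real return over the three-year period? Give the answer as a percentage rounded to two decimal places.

8.75%

Nominal growth factor = 1.0784 × 1.0620 × 1.1121 = 1.273645
Price-level growth factor = 1.0867 × 0.9854 × 1.0937 = 1.171171
Real growth factor = 1.273645 / 1.171171 = 1.087496
Total real return = 1.087496 − 1 → 8.75%.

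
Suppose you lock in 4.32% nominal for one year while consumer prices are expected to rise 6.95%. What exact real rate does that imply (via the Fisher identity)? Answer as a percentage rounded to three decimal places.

-2.459%

By the Fisher identity, 1 + r = (1 + i)/(1 + π).
1 + r = 1.04320 / 1.06950 = 0.975409
r = 0.975409 − 1 = -2.4591%, i.e. -2.459%.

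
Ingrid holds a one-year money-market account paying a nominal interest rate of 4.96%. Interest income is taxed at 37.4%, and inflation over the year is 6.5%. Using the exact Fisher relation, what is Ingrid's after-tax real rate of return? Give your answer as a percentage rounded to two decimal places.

After-tax nominal return = 4.96% × (1 − 0.374) = 3.10496%.
1 + r = 1.0310496 / 1.06500 = 0.968122
After-tax real rate = 0.968122 − 1 → -3.19%.

-3.19%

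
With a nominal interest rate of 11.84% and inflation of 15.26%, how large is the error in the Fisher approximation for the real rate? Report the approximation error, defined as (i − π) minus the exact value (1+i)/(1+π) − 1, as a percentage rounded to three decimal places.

Approximate: r ≈ 11.840% − 15.260% = -3.4200%
Exact: (1 + 0.1184)/(1 + 0.1526) − 1 = -2.9672%
Error = -3.4200% − (-2.9672%) = -0.4528% → -0.453%.

-0.453%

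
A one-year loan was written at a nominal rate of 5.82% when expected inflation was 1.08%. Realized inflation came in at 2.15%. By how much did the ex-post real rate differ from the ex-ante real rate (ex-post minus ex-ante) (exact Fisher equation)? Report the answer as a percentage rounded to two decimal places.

Ex-ante: (1 + 0.0582)/(1 + 0.0108) − 1 = 4.6894%
Ex-post: (1 + 0.0582)/(1 + 0.0215) − 1 = 3.5928%
Difference (ex-post − ex-ante) = -1.0966% → -1.10%.

-1.10%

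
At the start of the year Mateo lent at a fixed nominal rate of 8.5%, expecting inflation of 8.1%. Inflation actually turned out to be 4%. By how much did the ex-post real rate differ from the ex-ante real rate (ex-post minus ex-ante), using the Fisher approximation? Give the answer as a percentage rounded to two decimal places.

Ex-ante: 8.5% − 8.1% = 0.400%
Ex-post: 8.5% − 4% = 4.500%
Difference (ex-post − ex-ante) = 4.1000% → 4.10%.

4.10%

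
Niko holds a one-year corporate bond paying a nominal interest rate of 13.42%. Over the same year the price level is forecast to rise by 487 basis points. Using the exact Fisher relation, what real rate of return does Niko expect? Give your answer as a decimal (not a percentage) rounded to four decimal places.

By the Fisher relation, 1 + r = (1 + i)/(1 + π).
1 + r = 1.13420 / 1.04870 = 1.081530
r = 1.081530 − 1 = 8.1530%, i.e. 0.0815.

0.0815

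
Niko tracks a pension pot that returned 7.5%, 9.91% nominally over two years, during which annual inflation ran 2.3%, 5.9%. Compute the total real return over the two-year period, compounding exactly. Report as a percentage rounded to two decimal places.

Compound the nominal returns: 1.0750 × 1.0991 = 1.181533.
Compound inflation: 1.0230 × 1.0590 = 1.083357.
Deflate: 1.181533 / 1.083357 = 1.090622.
Total real return = 1.090622 − 1 → 9.06%.

9.06%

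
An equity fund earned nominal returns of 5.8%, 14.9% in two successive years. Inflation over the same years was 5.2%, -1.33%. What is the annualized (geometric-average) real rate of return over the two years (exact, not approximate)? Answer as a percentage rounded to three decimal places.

8.219%

Nominal growth factor = 1.0580 × 1.1490 = 1.21564200
Price-level growth factor = 1.0520 × 0.9867 = 1.03800840
Real growth factor = 1.21564200 / 1.03800840 = 1.17112925
Annualized real rate = 1.17112925^(1/2) − 1 = 8.2187% → 8.219%.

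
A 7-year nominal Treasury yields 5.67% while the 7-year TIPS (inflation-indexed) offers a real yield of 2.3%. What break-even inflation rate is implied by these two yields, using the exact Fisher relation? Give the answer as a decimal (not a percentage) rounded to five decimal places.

(1 + π) = (1 + i)/(1 + r) = 1.05670 / 1.02300 = 1.032942
Break-even inflation = 1.032942 − 1 → 0.03294.

0.03294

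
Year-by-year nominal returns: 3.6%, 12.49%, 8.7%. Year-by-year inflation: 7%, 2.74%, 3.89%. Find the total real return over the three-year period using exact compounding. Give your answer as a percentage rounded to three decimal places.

10.919%

Compound the nominal returns: 1.0360 × 1.1249 × 1.0870 = 1.266786.
Compound inflation: 1.0700 × 1.0274 × 1.0389 = 1.142081.
Deflate: 1.266786 / 1.142081 = 1.109190.
Total real return = 1.109190 − 1 → 10.919%.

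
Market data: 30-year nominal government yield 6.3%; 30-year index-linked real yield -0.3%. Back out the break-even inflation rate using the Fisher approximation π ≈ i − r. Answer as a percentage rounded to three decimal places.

6.600%

π ≈ i − r = 6.3% − (-0.3%) → 6.600%.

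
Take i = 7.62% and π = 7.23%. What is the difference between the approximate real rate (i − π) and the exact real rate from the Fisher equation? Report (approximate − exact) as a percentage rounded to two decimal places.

Approximate: r ≈ 7.620% − 7.230% = 0.3900%
Exact: (1 + 0.0762)/(1 + 0.0723) − 1 = 0.3637%
Error = 0.3900% − 0.3637% = 0.0263% → 0.03%.

0.03%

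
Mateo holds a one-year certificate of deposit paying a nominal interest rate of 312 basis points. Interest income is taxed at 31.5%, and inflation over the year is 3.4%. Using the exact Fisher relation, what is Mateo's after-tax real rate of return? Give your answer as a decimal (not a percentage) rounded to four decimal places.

After-tax nominal return = 3.12% × (1 − 0.315) = 2.1372%.
1 + r = 1.021372 / 1.03400 = 0.987787
After-tax real rate = 0.987787 − 1 → -0.0122.

-0.0122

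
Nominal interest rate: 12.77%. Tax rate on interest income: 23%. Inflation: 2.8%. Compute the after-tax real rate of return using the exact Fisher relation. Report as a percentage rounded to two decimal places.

6.84%

After-tax nominal return = 12.77% × (1 − 0.23) = 9.8329%.
1 + r = 1.098329 / 1.02800 = 1.068413
After-tax real rate = 1.068413 − 1 → 6.84%.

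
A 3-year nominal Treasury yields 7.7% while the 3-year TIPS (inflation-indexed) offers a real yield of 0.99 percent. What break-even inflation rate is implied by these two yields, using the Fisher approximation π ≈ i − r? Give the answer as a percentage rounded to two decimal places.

π ≈ i − r = 7.7% − 0.99% → 6.71%.

6.71%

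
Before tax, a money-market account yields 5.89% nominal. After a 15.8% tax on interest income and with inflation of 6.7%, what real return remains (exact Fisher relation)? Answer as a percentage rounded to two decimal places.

-1.63%

After-tax nominal return = 5.89% × (1 − 0.158) = 4.95938%.
1 + r = 1.0495938 / 1.06700 = 0.983687
After-tax real rate = 0.983687 − 1 → -1.63%.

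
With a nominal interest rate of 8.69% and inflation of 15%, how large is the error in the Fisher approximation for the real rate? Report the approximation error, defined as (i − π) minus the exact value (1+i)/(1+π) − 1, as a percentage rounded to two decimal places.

Approximate: r ≈ 8.690% − 15.000% = -6.3100%
Exact: (1 + 0.0869)/(1 + 0.1500) − 1 = -5.4870%
Error = -6.3100% − (-5.4870%) = -0.8230% → -0.82%.

-0.82%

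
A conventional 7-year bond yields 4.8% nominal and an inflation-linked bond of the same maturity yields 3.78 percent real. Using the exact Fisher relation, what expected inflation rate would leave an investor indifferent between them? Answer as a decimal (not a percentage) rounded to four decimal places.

(1 + π) = (1 + i)/(1 + r) = 1.04800 / 1.03780 = 1.009828
Break-even inflation = 1.009828 − 1 → 0.0098.

0.0098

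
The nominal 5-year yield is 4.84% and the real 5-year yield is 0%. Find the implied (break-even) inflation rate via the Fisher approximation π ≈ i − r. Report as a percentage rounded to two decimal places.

4.84%

π ≈ i − r = 4.84% − 0% → 4.84%.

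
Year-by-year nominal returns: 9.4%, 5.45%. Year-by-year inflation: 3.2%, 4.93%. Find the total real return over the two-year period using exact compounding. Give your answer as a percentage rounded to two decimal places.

Compound the nominal returns: 1.0940 × 1.0545 = 1.153623.
Compound inflation: 1.0320 × 1.0493 = 1.082878.
Deflate: 1.153623 / 1.082878 = 1.065331.
Total real return = 1.065331 − 1 → 6.53%.

6.53%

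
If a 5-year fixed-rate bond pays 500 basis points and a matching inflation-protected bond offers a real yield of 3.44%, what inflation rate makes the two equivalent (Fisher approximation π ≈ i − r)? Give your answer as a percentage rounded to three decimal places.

π ≈ i − r = 5% − 3.44% → 1.560%.

1.560%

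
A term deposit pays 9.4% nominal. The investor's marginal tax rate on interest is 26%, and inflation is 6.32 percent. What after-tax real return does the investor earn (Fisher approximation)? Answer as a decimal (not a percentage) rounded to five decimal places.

0.00636

After-tax nominal return = 9.4% × (1 − 0.26) = 6.9560%.
r ≈ 6.9560% − 6.32% → 0.00636.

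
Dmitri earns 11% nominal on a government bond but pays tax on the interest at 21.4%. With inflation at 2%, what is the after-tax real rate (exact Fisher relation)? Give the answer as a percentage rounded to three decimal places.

After-tax nominal return = 11% × (1 − 0.214) = 8.6460%.
1 + r = 1.08646 / 1.02000 = 1.065157
After-tax real rate = 1.065157 − 1 → 6.516%.

6.516%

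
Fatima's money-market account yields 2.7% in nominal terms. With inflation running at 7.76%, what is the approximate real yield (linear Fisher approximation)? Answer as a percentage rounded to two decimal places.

-5.06%

r ≈ i − π = 2.7% − 7.76% = -5.06%.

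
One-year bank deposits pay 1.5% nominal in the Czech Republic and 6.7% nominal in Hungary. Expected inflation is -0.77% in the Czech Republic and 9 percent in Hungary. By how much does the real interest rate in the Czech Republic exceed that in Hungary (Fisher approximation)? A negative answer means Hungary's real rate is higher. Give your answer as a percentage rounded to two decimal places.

4.57%

The Czech Republic: 1.5% − (-0.77%) = 2.270%
Hungary: 6.7% − 9% = -2.300%
Differential = 4.570% → 4.57%.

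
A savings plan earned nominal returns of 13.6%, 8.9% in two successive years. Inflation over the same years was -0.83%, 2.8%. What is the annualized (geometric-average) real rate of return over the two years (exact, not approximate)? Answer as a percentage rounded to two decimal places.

10.16%

Compound the nominal returns: 1.1360 × 1.0890 = 1.23710400.
Compound inflation: 0.9917 × 1.0280 = 1.01946760.
Deflate: 1.23710400 / 1.01946760 = 1.21348045.
Annualized real rate = 1.21348045^(1/2) − 1 = 10.1581% → 10.16%.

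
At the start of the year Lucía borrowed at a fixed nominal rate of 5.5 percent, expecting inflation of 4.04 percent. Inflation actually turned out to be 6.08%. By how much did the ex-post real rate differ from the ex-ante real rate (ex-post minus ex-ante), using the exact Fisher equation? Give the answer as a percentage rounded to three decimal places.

Ex-ante: (1 + 0.0550)/(1 + 0.0404) − 1 = 1.4033%
Ex-post: (1 + 0.0550)/(1 + 0.0608) − 1 = -0.5468%
Difference (ex-post − ex-ante) = -1.9501% → -1.950%.

-1.950%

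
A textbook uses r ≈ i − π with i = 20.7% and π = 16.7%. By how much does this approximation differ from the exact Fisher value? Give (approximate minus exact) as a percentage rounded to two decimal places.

0.57%

Approximate: r ≈ 20.700% − 16.700% = 4.0000%
Exact: (1 + 0.2070)/(1 + 0.1670) − 1 = 3.4276%
Error = 4.0000% − 3.4276% = 0.5724% → 0.57%.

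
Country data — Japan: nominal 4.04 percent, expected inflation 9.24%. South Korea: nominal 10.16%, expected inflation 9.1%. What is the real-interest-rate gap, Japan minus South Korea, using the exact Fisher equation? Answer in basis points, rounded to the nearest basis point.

Japan: (1 + 0.0404)/(1 + 0.0924) − 1 = -4.7602%
South Korea: (1 + 0.1016)/(1 + 0.0910) − 1 = 0.9716%
Differential = -4.7602% − 0.9716% = -5.7317% → -573 basis points.

-573 basis points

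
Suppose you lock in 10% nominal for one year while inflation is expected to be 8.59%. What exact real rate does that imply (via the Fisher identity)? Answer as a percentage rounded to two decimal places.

1.30%

By the Fisher identity, 1 + r = (1 + i)/(1 + π).
1 + r = 1.10000 / 1.08590 = 1.012985
r = 1.012985 − 1 = 1.2985%, i.e. 1.30%.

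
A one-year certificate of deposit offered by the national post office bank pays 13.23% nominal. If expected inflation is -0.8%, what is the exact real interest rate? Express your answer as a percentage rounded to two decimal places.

1 + r = 1.13230 / 0.99200 = 1.141431
r = 1.141431 − 1 = 14.1431%, i.e. 14.14%.

14.14%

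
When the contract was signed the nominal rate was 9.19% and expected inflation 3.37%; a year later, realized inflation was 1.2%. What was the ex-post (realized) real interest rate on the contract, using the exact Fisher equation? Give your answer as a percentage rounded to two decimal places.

7.90%

Ex-post: (1 + 0.0919)/(1 + 0.0120) − 1 = 7.8953%
So the realized real rate is 7.90%.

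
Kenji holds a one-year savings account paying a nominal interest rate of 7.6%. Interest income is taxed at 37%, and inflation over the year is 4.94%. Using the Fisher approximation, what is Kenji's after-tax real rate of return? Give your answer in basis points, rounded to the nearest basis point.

-15 basis points

After-tax nominal return = 7.6% × (1 − 0.37) = 4.7880%.
r ≈ 4.7880% − 4.94% → -15 basis points.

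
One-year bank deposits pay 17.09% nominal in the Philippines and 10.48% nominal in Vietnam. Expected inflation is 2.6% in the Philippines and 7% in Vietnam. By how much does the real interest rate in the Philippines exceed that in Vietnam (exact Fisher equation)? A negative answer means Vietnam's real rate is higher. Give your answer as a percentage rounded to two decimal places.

The Philippines: (1 + 0.1709)/(1 + 0.0260) − 1 = 14.1228%
Vietnam: (1 + 0.1048)/(1 + 0.0700) − 1 = 3.2523%
Differential = 14.1228% − 3.2523% = 10.8705% → 10.87%.

10.87%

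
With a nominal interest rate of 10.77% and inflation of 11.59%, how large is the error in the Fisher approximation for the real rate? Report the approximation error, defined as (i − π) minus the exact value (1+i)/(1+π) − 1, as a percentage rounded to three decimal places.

-0.085%

Approximate: r ≈ 10.770% − 11.590% = -0.8200%
Exact: (1 + 0.1077)/(1 + 0.1159) − 1 = -0.7348%
Error = -0.8200% − (-0.7348%) = -0.0852% → -0.085%.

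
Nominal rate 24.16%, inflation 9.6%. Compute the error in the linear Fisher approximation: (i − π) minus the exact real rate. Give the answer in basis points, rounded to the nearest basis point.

Approximate: r ≈ 24.160% − 9.600% = 14.5600%
Exact: (1 + 0.2416)/(1 + 0.0960) − 1 = 13.2847%
Error = 14.5600% − 13.2847% = 1.2753% → 128 basis points.

128 basis points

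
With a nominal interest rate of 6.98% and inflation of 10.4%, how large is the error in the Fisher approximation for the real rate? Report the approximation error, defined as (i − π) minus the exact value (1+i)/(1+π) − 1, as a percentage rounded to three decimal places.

Approximate: r ≈ 6.980% − 10.400% = -3.4200%
Exact: (1 + 0.0698)/(1 + 0.1040) − 1 = -3.0978%
Error = -3.4200% − (-3.0978%) = -0.3222% → -0.322%.

-0.322%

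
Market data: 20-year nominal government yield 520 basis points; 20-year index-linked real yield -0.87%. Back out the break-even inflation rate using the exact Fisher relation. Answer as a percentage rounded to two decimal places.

6.12%

(1 + π) = (1 + i)/(1 + r) = 1.05200 / 0.99130 = 1.061233
Break-even inflation = 1.061233 − 1 → 6.12%.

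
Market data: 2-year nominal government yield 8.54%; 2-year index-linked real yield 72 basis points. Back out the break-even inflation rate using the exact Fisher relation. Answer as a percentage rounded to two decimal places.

7.76%

(1 + π) = (1 + i)/(1 + r) = 1.08540 / 1.00720 = 1.077641
Break-even inflation = 1.077641 − 1 → 7.76%.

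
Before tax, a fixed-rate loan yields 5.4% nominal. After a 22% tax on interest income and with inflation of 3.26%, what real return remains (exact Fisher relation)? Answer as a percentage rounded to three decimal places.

0.922%

After-tax nominal return = 5.4% × (1 − 0.22) = 4.2120%.
1 + r = 1.04212 / 1.03260 = 1.009219
After-tax real rate = 1.009219 − 1 → 0.922%.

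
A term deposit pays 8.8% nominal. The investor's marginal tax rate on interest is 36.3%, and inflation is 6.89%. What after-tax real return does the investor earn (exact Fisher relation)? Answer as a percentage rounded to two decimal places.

-1.20%

After-tax nominal return = 8.8% × (1 − 0.363) = 5.6056%.
1 + r = 1.056056 / 1.06890 = 0.987984
After-tax real rate = 0.987984 − 1 → -1.20%.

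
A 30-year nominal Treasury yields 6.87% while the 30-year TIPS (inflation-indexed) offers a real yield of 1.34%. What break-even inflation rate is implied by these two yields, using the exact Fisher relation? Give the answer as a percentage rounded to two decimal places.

5.46%

(1 + π) = (1 + i)/(1 + r) = 1.06870 / 1.01340 = 1.054569
Break-even inflation = 1.054569 − 1 → 5.46%.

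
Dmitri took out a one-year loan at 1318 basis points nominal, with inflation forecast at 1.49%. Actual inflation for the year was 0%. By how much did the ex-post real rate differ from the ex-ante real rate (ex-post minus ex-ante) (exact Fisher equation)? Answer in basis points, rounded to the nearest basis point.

Ex-ante: (1 + 0.1318)/(1 + 0.0149) − 1 = 11.5184%
Ex-post: (1 + 0.1318)/(1 + 0.0000) − 1 = 13.1800%
Difference (ex-post − ex-ante) = 1.6616% → 166 basis points.

166 basis points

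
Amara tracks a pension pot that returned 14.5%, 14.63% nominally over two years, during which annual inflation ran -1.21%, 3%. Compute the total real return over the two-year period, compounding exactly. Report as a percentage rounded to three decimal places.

28.989%

Compound the nominal returns: 1.1450 × 1.1463 = 1.312514.
Compound inflation: 0.9879 × 1.0300 = 1.017537.
Deflate: 1.312514 / 1.017537 = 1.289893.
Total real return = 1.289893 − 1 → 28.989%.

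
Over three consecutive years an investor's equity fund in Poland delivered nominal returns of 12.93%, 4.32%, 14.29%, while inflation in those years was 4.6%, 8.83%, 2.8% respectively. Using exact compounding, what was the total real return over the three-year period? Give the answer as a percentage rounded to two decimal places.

15.06%

Nominal growth factor = 1.1293 × 1.0432 × 1.1429 = 1.346434
Price-level growth factor = 1.0460 × 1.0883 × 1.0280 = 1.170236
Real growth factor = 1.346434 / 1.170236 = 1.150566
Total real return = 1.150566 − 1 → 15.06%.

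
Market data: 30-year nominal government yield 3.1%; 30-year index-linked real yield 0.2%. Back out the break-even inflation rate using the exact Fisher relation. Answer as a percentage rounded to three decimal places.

(1 + π) = (1 + i)/(1 + r) = 1.03100 / 1.00200 = 1.028942
Break-even inflation = 1.028942 − 1 → 2.894%.

2.894%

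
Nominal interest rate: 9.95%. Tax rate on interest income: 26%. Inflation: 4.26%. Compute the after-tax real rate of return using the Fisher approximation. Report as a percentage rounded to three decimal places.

3.103%

After-tax nominal return = 9.95% × (1 − 0.26) = 7.3630%.
r ≈ 7.3630% − 4.26% → 3.103%.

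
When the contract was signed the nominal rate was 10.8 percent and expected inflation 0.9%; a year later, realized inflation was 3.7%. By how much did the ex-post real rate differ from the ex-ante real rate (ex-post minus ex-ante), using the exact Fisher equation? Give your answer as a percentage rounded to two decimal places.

-2.97%

Ex-ante: (1 + 0.1080)/(1 + 0.0090) − 1 = 9.81169%
Ex-post: (1 + 0.1080)/(1 + 0.0370) − 1 = 6.84667%
Difference (ex-post − ex-ante) = -2.96502% → -2.97%.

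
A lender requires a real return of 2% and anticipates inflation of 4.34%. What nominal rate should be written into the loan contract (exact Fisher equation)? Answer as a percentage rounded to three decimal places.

(1 + i) = (1 + r)(1 + π) = 1.02000 × 1.04340 = 1.064268
i = 1.064268 − 1, so the required nominal rate is 6.427%.

6.427%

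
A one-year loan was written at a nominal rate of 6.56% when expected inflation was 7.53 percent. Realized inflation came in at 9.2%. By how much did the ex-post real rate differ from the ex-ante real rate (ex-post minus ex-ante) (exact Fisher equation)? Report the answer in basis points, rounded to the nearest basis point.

-152 basis points

Ex-ante: (1 + 0.0656)/(1 + 0.0753) − 1 = -0.9021%
Ex-post: (1 + 0.0656)/(1 + 0.0920) − 1 = -2.4176%
Difference (ex-post − ex-ante) = -1.5155% → -152 basis points.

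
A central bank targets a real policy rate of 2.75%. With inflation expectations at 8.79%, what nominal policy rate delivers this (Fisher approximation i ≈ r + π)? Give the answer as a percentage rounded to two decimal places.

i ≈ r + π = 2.75% + 8.79% = 11.54%.

11.54%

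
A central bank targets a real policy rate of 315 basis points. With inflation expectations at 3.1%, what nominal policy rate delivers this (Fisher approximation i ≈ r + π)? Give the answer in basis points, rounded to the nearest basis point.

625 basis points

i ≈ r + π = 3.15% + 3.1% = 625 basis points.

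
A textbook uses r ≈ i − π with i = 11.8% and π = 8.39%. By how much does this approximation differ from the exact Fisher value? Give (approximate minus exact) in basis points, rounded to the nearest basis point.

Approximate: r ≈ 11.800% − 8.390% = 3.4100%
Exact: (1 + 0.1180)/(1 + 0.0839) − 1 = 3.1460%
Error = 3.4100% − 3.1460% = 0.2640% → 26 basis points.

26 basis points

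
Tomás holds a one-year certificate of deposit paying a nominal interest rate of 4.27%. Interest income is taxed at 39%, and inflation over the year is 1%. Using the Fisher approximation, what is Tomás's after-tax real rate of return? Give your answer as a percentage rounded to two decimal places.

1.60%

After-tax nominal return = 4.27% × (1 − 0.39) = 2.6047%.
r ≈ 2.6047% − 1% → 1.60%.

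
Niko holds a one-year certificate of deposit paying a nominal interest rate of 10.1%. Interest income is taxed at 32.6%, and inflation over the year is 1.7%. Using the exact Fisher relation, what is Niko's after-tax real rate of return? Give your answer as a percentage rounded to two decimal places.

After-tax nominal return = 10.1% × (1 − 0.326) = 6.8074%.
1 + r = 1.068074 / 1.01700 = 1.050220
After-tax real rate = 1.050220 − 1 → 5.02%.

5.02%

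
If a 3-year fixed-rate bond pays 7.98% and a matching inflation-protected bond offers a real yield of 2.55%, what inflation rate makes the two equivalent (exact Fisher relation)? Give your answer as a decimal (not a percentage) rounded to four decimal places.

(1 + π) = (1 + i)/(1 + r) = 1.07980 / 1.02550 = 1.0529498
Break-even inflation = 1.0529498 − 1 → 0.0529.

0.0529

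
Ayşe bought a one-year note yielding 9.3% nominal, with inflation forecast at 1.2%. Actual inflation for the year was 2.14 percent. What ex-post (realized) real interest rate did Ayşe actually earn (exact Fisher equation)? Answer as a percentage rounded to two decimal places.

Ex-post: (1 + 0.0930)/(1 + 0.0214) − 1 = 7.0100%
So the realized real rate is 7.01%.

7.01%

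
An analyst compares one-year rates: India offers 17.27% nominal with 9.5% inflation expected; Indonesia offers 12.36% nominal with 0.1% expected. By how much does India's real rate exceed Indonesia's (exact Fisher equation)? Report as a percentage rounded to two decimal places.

-5.15%

India: (1 + 0.1727)/(1 + 0.0950) − 1 = 7.0959%
Indonesia: (1 + 0.1236)/(1 + 0.0010) − 1 = 12.2478%
Differential = 7.0959% − 12.2478% = -5.1519% → -5.15%.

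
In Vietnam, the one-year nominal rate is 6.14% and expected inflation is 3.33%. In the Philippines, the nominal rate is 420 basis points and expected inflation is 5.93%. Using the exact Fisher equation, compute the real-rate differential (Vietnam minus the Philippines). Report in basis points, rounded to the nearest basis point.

Vietnam: (1 + 0.0614)/(1 + 0.0333) − 1 = 2.7194%
The Philippines: (1 + 0.0420)/(1 + 0.0593) − 1 = -1.6332%
Differential = 2.7194% − (-1.6332%) = 4.3526% → 435 basis points.

435 basis points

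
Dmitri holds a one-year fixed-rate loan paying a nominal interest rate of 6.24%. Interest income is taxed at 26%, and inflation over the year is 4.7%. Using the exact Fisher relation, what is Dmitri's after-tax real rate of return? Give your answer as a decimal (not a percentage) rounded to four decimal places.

-0.0008

After-tax nominal return = 6.24% × (1 − 0.26) = 4.6176%.
1 + r = 1.046176 / 1.04700 = 0.999213
After-tax real rate = 0.999213 − 1 → -0.0008.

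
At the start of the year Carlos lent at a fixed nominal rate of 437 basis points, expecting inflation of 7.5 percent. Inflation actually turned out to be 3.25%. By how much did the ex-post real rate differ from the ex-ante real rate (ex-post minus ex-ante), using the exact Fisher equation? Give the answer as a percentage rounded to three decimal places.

Ex-ante: (1 + 0.0437)/(1 + 0.0750) − 1 = -2.9116%
Ex-post: (1 + 0.0437)/(1 + 0.0325) − 1 = 1.0847%
Difference (ex-post − ex-ante) = 3.9964% → 3.996%.

3.996%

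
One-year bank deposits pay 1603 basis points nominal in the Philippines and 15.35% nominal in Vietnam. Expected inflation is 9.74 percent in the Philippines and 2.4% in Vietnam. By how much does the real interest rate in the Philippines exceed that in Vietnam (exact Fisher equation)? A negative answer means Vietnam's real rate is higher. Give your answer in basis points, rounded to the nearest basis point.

The Philippines: (1 + 0.1603)/(1 + 0.0974) − 1 = 5.7317%
Vietnam: (1 + 0.1535)/(1 + 0.0240) − 1 = 12.6465%
Differential = 5.7317% − 12.6465% = -6.9148% → -691 basis points.

-691 basis points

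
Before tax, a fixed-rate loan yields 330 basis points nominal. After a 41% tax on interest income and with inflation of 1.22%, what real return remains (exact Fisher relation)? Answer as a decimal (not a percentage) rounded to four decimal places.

After-tax nominal return = 3.3% × (1 − 0.41) = 1.9470%.
1 + r = 1.01947 / 1.01220 = 1.007182
After-tax real rate = 1.007182 − 1 → 0.0072.

0.0072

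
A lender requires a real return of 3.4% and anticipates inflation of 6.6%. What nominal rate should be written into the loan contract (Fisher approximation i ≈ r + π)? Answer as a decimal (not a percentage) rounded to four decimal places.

i ≈ r + π = 3.4% + 6.6% = 0.1000.

0.1000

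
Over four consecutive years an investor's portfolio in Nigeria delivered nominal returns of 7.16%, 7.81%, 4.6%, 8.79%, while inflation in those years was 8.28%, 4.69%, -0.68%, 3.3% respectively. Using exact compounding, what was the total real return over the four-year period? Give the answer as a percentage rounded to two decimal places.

13.04%

Nominal growth factor = 1.0716 × 1.0781 × 1.0460 × 1.0879 = 1.314657
Price-level growth factor = 1.0828 × 1.0469 × 0.9932 × 1.0330 = 1.163029
Real growth factor = 1.314657 / 1.163029 = 1.130373
Total real return = 1.130373 − 1 → 13.04%.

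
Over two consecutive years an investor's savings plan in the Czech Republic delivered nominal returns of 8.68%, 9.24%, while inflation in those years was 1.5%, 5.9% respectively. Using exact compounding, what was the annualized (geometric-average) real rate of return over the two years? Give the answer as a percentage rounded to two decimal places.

Compound the nominal returns: 1.0868 × 1.0924 = 1.18722032.
Compound inflation: 1.0150 × 1.0590 = 1.07488500.
Deflate: 1.18722032 / 1.07488500 = 1.10450915.
Annualized real rate = 1.10450915^(1/2) − 1 = 5.0956% → 5.10%.

5.10%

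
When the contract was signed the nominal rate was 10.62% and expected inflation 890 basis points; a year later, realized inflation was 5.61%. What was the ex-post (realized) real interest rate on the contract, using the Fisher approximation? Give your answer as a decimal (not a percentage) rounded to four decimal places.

Ex-post: 10.62% − 5.61% = 5.010%
So the realized real rate is 0.0501.

0.0501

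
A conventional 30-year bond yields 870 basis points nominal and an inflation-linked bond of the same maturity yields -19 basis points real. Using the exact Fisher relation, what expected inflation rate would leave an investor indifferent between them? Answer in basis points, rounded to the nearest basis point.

(1 + π) = (1 + i)/(1 + r) = 1.08700 / 0.99810 = 1.089069
Break-even inflation = 1.089069 − 1 → 891 basis points.

891 basis points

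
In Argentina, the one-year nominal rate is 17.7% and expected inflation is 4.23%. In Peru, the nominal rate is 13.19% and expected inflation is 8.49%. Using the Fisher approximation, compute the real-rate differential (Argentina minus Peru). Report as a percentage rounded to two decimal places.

8.77%

Argentina: 17.7% − 4.23% = 13.470%
Peru: 13.19% − 8.49% = 4.700%
Differential = 8.770% → 8.77%.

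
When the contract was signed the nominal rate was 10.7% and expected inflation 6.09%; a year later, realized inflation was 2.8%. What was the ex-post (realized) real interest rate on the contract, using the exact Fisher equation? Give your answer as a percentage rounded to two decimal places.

7.68%

Ex-post: (1 + 0.1070)/(1 + 0.0280) − 1 = 7.6848%
So the realized real rate is 7.68%.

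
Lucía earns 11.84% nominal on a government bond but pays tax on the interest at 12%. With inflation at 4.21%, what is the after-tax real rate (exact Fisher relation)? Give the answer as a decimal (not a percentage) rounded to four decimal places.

After-tax nominal return = 11.84% × (1 − 0.12) = 10.4192%.
1 + r = 1.104192 / 1.04210 = 1.059584
After-tax real rate = 1.059584 − 1 → 0.0596.

0.0596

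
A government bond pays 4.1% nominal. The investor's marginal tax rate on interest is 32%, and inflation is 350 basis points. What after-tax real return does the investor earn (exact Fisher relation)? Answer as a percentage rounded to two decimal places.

After-tax nominal return = 4.1% × (1 − 0.32) = 2.7880%.
1 + r = 1.02788 / 1.03500 = 0.993121
After-tax real rate = 0.993121 − 1 → -0.69%.

-0.69%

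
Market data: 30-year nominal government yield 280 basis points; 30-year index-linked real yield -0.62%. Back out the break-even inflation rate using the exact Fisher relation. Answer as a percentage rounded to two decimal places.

(1 + π) = (1 + i)/(1 + r) = 1.02800 / 0.99380 = 1.034413
Break-even inflation = 1.034413 − 1 → 3.44%.

3.44%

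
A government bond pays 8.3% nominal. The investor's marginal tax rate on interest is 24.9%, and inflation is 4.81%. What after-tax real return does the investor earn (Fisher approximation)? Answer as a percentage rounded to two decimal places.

After-tax nominal return = 8.3% × (1 − 0.249) = 6.2333%.
r ≈ 6.2333% − 4.81% → 1.42%.

1.42%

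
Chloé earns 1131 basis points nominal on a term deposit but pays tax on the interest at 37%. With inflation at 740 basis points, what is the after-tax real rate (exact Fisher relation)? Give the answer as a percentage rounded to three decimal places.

-0.256%

After-tax nominal return = 11.31% × (1 − 0.37) = 7.1253%.
1 + r = 1.071253 / 1.07400 = 0.997442
After-tax real rate = 0.997442 − 1 → -0.256%.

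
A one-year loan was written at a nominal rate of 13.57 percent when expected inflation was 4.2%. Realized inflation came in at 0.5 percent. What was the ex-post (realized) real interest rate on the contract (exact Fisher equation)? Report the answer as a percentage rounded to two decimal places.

13.00%

Ex-post: (1 + 0.1357)/(1 + 0.0050) − 1 = 13.00498%
So the realized real rate is 13.00%.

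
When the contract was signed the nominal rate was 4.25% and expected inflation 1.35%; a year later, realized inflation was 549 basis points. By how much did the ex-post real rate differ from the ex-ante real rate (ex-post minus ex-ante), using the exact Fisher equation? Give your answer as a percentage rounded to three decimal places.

-4.037%

Ex-ante: (1 + 0.0425)/(1 + 0.0135) − 1 = 2.8614%
Ex-post: (1 + 0.0425)/(1 + 0.0549) − 1 = -1.1755%
Difference (ex-post − ex-ante) = -4.0368% → -4.037%.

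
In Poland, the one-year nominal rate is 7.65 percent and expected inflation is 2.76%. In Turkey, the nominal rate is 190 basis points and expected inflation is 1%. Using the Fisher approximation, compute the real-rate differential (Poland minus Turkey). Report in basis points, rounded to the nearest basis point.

Poland: 7.65% − 2.76% = 4.890%
Turkey: 1.9% − 1% = 0.900%
Differential = 3.990% → 399 basis points.

399 basis points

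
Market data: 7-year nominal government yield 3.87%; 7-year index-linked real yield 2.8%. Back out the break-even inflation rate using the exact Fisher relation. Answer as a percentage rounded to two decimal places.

(1 + π) = (1 + i)/(1 + r) = 1.03870 / 1.02800 = 1.010409
Break-even inflation = 1.010409 − 1 → 1.04%.

1.04%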